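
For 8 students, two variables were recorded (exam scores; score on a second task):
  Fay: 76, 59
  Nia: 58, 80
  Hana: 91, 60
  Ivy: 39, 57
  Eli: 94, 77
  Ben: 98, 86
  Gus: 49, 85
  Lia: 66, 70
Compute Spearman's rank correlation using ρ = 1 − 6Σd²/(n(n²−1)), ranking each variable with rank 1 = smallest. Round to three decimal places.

0.333

Ranks of variable 1: 5, 3, 6, 1, 7, 8, 2, 4
Ranks of variable 2: 2, 6, 3, 1, 5, 8, 7, 4
d = r₁ − r₂: 3, -3, 3, 0, 2, 0, -5, 0
d²: 9, 9, 9, 0, 4, 0, 25, 0; Σd² = 56
ρ = 1 − 6·56/(8·63) = 1 − 336/504 = 0.333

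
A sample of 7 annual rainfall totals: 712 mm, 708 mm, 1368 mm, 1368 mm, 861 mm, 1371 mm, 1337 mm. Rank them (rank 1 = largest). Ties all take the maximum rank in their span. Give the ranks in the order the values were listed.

Sorted (descending): 1371, 1368, 1368, 1337, 861, 712, 708
The 2 values of 1368 occupy positions 2–3 → each gets rank 3.

6, 7, 3, 3, 5, 1, 4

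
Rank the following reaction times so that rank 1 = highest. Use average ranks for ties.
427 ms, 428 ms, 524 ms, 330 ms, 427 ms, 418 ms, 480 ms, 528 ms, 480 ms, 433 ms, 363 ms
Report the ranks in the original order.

7.5, 6, 2, 11, 7.5, 9, 3.5, 1, 3.5, 5, 10

Sorted (descending): 528, 524, 480, 480, 433, 428, 427, 427, 418, 363, 330
The 2 values of 480 occupy positions 3–4 → average rank (3+4)/2 = 3.5.
The 2 values of 427 occupy positions 7–8 → average rank (7+8)/2 = 7.5.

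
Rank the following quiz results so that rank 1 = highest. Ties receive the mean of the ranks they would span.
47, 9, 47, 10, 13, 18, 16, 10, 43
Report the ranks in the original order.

Sorted (descending): 47, 47, 43, 18, 16, 13, 10, 10, 9
The 2 values of 47 occupy positions 1–2 → average rank (1+2)/2 = 1.5.
The 2 values of 10 occupy positions 7–8 → average rank (7+8)/2 = 7.5.

1.5, 9, 1.5, 7.5, 6, 4, 5, 7.5, 3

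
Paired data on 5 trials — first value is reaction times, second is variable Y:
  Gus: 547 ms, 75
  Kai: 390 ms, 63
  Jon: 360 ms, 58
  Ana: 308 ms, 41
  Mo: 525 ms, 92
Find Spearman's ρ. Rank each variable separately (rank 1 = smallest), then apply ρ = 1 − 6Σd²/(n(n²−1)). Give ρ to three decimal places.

0.900

Ranks of variable 1: 5, 3, 2, 1, 4
Ranks of variable 2: 4, 3, 2, 1, 5
d = r₁ − r₂: 1, 0, 0, 0, -1
d²: 1, 0, 0, 0, 1; Σd² = 2
ρ = 1 − 6·2/(5·24) = 1 − 12/120 = 0.900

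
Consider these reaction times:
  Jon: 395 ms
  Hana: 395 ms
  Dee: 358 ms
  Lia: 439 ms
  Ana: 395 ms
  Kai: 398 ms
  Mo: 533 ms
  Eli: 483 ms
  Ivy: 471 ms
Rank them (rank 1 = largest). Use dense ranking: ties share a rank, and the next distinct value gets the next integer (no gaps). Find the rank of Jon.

6

Sorted (descending): 533, 483, 471, 439, 398, 395, 395, 395, 358
The 3 values of 395 share dense rank 6.
Remaining distinct values take the next consecutive integers.
Jon has value 395 ms → rank 6.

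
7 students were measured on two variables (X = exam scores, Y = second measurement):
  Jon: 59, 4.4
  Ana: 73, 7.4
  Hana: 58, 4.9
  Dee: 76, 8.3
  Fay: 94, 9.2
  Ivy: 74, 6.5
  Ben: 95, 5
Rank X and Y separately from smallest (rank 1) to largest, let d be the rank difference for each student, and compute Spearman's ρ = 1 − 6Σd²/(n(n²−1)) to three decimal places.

0.571

Ranks of variable 1: 2, 3, 1, 5, 6, 4, 7
Ranks of variable 2: 1, 5, 2, 6, 7, 4, 3
d = r₁ − r₂: 1, -2, -1, -1, -1, 0, 4
d²: 1, 4, 1, 1, 1, 0, 16; Σd² = 24
ρ = 1 − 6·24/(7·48) = 1 − 144/336 = 0.571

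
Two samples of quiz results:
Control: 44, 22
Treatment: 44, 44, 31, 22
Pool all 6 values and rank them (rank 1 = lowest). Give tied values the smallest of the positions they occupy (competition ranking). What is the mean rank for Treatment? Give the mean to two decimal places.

3.00

Sorted (ascending): 22, 22, 31, 44, 44, 44
The 2 values of 22 occupy positions 1–2 → each gets rank 1.
The 3 values of 44 occupy positions 4–6 → each gets rank 4.
Treatment values → pooled ranks: 44→4, 44→4, 31→3, 22→1
Mean rank = (4 + 4 + 3 + 1) / 4 = 3.00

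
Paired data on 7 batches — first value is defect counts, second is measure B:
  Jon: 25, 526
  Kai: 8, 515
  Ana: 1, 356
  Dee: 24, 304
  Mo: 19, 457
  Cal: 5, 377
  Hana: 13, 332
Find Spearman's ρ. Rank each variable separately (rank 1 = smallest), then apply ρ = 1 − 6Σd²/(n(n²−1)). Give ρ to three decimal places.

Ranks of variable 1: 7, 3, 1, 6, 5, 2, 4
Ranks of variable 2: 7, 6, 3, 1, 5, 4, 2
d = r₁ − r₂: 0, -3, -2, 5, 0, -2, 2
d²: 0, 9, 4, 25, 0, 4, 4; Σd² = 46
ρ = 1 − 6·46/(7·48) = 1 − 276/336 = 0.179

0.179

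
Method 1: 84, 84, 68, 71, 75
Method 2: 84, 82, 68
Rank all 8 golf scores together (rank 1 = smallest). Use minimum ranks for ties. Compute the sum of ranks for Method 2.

12

Sorted (ascending): 68, 68, 71, 75, 82, 84, 84, 84
The 2 values of 68 occupy positions 1–2 → each gets rank 1.
The 3 values of 84 occupy positions 6–8 → each gets rank 6.
Method 2 values → pooled ranks: 84→6, 82→5, 68→1
Rank sum = 6 + 5 + 1 = 12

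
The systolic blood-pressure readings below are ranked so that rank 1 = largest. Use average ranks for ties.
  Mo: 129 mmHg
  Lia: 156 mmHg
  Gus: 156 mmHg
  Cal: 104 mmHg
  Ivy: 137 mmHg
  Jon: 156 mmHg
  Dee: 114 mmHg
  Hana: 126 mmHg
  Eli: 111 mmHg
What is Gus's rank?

Sorted (descending): 156, 156, 156, 137, 129, 126, 114, 111, 104
The 3 values of 156 occupy positions 1–3 → average rank 2.
Gus has value 156 mmHg → rank 2.

2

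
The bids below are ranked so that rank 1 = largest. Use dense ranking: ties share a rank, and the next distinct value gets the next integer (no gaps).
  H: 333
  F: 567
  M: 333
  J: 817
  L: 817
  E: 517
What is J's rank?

Sorted (descending): 817, 817, 567, 517, 333, 333
The 2 values of 817 share dense rank 1.
The 2 values of 333 share dense rank 4.
Remaining distinct values take the next consecutive integers.
J has value 817 → rank 1.

1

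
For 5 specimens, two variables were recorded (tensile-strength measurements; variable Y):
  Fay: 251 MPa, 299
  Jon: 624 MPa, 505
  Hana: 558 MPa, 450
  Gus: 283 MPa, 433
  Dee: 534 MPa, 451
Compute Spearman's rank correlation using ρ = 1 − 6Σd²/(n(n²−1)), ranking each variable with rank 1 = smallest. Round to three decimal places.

0.900

Ranks of variable 1: 1, 5, 4, 2, 3
Ranks of variable 2: 1, 5, 3, 2, 4
d = r₁ − r₂: 0, 0, 1, 0, -1
d²: 0, 0, 1, 0, 1; Σd² = 2
ρ = 1 − 6·2/(5·24) = 1 − 12/120 = 0.900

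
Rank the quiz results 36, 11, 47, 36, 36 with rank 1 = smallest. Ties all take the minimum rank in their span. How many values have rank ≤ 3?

Sorted (ascending): 11, 36, 36, 36, 47
The 3 values of 36 occupy positions 2–4 → each gets rank 2.
Ranks ≤ 3: {1, 2, 2, 2} → 4 values.

4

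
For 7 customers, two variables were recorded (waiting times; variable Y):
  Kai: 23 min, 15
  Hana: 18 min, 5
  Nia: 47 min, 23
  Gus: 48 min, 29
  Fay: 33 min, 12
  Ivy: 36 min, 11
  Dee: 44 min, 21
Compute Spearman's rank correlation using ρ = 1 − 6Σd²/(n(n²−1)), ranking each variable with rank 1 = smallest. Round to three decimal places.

0.857

Ranks of variable 1: 2, 1, 6, 7, 3, 4, 5
Ranks of variable 2: 4, 1, 6, 7, 3, 2, 5
d = r₁ − r₂: -2, 0, 0, 0, 0, 2, 0
d²: 4, 0, 0, 0, 0, 4, 0; Σd² = 8
ρ = 1 − 6·8/(7·48) = 1 − 48/336 = 0.857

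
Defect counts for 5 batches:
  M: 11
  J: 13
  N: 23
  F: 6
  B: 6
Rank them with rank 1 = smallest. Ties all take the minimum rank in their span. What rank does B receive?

Sorted (ascending): 6, 6, 11, 13, 23
The 2 values of 6 occupy positions 1–2 → each gets rank 1.
B has value 6 → rank 1.

1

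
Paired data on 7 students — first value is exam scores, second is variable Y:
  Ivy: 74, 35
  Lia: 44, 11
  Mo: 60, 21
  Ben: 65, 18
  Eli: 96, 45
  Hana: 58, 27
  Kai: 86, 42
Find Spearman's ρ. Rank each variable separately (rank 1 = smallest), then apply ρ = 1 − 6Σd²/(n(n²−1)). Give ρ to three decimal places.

0.857

Ranks of variable 1: 5, 1, 3, 4, 7, 2, 6
Ranks of variable 2: 5, 1, 3, 2, 7, 4, 6
d = r₁ − r₂: 0, 0, 0, 2, 0, -2, 0
d²: 0, 0, 0, 4, 0, 4, 0; Σd² = 8
ρ = 1 − 6·8/(7·48) = 1 − 48/336 = 0.857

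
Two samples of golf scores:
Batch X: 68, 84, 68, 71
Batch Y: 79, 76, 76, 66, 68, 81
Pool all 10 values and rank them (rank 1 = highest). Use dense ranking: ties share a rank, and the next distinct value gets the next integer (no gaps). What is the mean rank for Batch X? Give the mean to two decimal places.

4.50

Sorted (descending): 84, 81, 79, 76, 76, 71, 68, 68, 68, 66
The 2 values of 76 share dense rank 4.
The 3 values of 68 share dense rank 6.
Remaining distinct values take the next consecutive integers.
Batch X values → pooled ranks: 68→6, 84→1, 68→6, 71→5
Mean rank = (6 + 1 + 6 + 5) / 4 = 4.50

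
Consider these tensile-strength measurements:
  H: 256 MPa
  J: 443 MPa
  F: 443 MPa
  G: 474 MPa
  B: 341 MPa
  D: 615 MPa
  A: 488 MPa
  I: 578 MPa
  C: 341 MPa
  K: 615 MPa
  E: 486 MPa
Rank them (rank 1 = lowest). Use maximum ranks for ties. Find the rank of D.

Sorted (ascending): 256, 341, 341, 443, 443, 474, 486, 488, 578, 615, 615
The 2 values of 341 occupy positions 2–3 → each gets rank 3.
The 2 values of 443 occupy positions 4–5 → each gets rank 5.
The 2 values of 615 occupy positions 10–11 → each gets rank 11.
D has value 615 MPa → rank 11.

11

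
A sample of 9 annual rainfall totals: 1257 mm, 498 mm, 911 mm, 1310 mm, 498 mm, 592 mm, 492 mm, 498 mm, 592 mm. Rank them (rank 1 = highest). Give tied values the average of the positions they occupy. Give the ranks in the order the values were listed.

Sorted (descending): 1310, 1257, 911, 592, 592, 498, 498, 498, 492
The 2 values of 592 occupy positions 4–5 → average rank (4+5)/2 = 4.5.
The 3 values of 498 occupy positions 6–8 → average rank 7.

2, 7, 3, 1, 7, 4.5, 9, 7, 4.5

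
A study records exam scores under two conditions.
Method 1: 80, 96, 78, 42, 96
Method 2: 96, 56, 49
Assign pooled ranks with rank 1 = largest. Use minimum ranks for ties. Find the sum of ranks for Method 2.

Sorted (descending): 96, 96, 96, 80, 78, 56, 49, 42
The 3 values of 96 occupy positions 1–3 → each gets rank 1.
Method 2 values → pooled ranks: 96→1, 56→6, 49→7
Rank sum = 1 + 6 + 7 = 14

14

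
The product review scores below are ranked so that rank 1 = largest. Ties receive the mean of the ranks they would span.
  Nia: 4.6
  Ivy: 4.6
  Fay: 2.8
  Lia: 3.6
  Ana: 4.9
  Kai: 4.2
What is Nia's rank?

2.5

Sorted (descending): 4.9, 4.6, 4.6, 4.2, 3.6, 2.8
The 2 values of 4.6 occupy positions 2–3 → average rank (2+3)/2 = 2.5.
Nia has value 4.6 → rank 2.5.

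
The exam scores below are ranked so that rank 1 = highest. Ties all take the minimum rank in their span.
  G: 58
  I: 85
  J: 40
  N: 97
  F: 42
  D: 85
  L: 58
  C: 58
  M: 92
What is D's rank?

Sorted (descending): 97, 92, 85, 85, 58, 58, 58, 42, 40
The 2 values of 85 occupy positions 3–4 → each gets rank 3.
The 3 values of 58 occupy positions 5–7 → each gets rank 5.
D has value 85 → rank 3.

3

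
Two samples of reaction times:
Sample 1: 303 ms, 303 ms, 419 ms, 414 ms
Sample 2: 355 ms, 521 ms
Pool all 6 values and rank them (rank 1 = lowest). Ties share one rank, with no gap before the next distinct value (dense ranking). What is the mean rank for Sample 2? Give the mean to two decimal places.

Sorted (ascending): 303, 303, 355, 414, 419, 521
The 2 values of 303 share dense rank 1.
Remaining distinct values take the next consecutive integers.
Sample 2 values → pooled ranks: 355→2, 521→5
Mean rank = (2 + 5) / 2 = 3.50

3.50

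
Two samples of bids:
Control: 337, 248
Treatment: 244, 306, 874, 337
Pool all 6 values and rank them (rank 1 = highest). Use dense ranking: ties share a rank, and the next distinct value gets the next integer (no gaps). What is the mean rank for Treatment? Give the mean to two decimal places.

Sorted (descending): 874, 337, 337, 306, 248, 244
The 2 values of 337 share dense rank 2.
Remaining distinct values take the next consecutive integers.
Treatment values → pooled ranks: 244→5, 306→3, 874→1, 337→2
Mean rank = (5 + 3 + 1 + 2) / 4 = 2.75

2.75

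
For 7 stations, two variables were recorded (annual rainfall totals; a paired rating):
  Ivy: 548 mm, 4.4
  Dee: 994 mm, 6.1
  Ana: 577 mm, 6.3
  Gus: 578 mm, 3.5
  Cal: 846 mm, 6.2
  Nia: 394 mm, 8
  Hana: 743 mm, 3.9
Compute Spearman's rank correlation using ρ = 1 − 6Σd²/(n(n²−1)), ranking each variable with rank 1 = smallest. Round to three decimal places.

-0.321

Ranks of variable 1: 2, 7, 3, 4, 6, 1, 5
Ranks of variable 2: 3, 4, 6, 1, 5, 7, 2
d = r₁ − r₂: -1, 3, -3, 3, 1, -6, 3
d²: 1, 9, 9, 9, 1, 36, 9; Σd² = 74
ρ = 1 − 6·74/(7·48) = 1 − 444/336 = -0.321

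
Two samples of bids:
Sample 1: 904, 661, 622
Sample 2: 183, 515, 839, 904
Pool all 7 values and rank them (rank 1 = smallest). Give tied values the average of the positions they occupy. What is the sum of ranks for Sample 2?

14.5

Sorted (ascending): 183, 515, 622, 661, 839, 904, 904
The 2 values of 904 occupy positions 6–7 → average rank (6+7)/2 = 6.5.
Sample 2 values → pooled ranks: 183→1, 515→2, 839→5, 904→6.5
Rank sum = 1 + 2 + 5 + 6.5 = 14.5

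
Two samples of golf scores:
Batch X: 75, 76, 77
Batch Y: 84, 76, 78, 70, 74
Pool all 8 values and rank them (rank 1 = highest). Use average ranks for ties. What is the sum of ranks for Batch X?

Sorted (descending): 84, 78, 77, 76, 76, 75, 74, 70
The 2 values of 76 occupy positions 4–5 → average rank (4+5)/2 = 4.5.
Batch X values → pooled ranks: 75→6, 76→4.5, 77→3
Rank sum = 6 + 4.5 + 3 = 13.5

13.5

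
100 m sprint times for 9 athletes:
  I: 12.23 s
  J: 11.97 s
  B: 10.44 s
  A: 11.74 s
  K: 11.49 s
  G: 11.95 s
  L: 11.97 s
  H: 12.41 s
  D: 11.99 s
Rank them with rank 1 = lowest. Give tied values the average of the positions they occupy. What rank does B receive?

Sorted (ascending): 10.44, 11.49, 11.74, 11.95, 11.97, 11.97, 11.99, 12.23, 12.41
The 2 values of 11.97 occupy positions 5–6 → average rank (5+6)/2 = 5.5.
B has value 10.44 s → rank 1.

1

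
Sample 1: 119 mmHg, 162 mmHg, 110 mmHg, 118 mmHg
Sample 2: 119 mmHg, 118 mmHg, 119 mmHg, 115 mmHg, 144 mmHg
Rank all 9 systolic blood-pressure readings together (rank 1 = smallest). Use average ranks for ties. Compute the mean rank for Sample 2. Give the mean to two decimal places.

Sorted (ascending): 110, 115, 118, 118, 119, 119, 119, 144, 162
The 2 values of 118 occupy positions 3–4 → average rank (3+4)/2 = 3.5.
The 3 values of 119 occupy positions 5–7 → average rank 6.
Sample 2 values → pooled ranks: 119→6, 118→3.5, 119→6, 115→2, 144→8
Mean rank = (6 + 3.5 + 6 + 2 + 8) / 5 = 5.10

5.10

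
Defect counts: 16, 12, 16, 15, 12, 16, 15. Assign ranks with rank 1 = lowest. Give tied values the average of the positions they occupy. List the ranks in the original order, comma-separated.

6, 1.5, 6, 3.5, 1.5, 6, 3.5

Sorted (ascending): 12, 12, 15, 15, 16, 16, 16
The 2 values of 12 occupy positions 1–2 → average rank (1+2)/2 = 1.5.
The 2 values of 15 occupy positions 3–4 → average rank (3+4)/2 = 3.5.
The 3 values of 16 occupy positions 5–7 → average rank 6.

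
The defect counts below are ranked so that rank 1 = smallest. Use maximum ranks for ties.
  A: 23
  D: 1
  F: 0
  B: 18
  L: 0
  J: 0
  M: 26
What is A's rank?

6

Sorted (ascending): 0, 0, 0, 1, 18, 23, 26
The 3 values of 0 occupy positions 1–3 → each gets rank 3.
A has value 23 → rank 6.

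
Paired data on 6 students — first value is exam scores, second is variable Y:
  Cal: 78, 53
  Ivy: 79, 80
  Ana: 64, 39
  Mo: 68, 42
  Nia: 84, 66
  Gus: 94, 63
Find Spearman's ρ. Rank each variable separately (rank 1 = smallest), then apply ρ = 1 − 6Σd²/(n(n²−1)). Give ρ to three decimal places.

0.771

Ranks of variable 1: 3, 4, 1, 2, 5, 6
Ranks of variable 2: 3, 6, 1, 2, 5, 4
d = r₁ − r₂: 0, -2, 0, 0, 0, 2
d²: 0, 4, 0, 0, 0, 4; Σd² = 8
ρ = 1 − 6·8/(6·35) = 1 − 48/210 = 0.771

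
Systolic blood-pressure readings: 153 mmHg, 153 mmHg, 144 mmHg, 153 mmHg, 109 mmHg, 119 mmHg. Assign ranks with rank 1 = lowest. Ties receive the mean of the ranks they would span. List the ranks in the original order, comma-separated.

5, 5, 3, 5, 1, 2

Sorted (ascending): 109, 119, 144, 153, 153, 153
The 3 values of 153 occupy positions 4–6 → average rank 5.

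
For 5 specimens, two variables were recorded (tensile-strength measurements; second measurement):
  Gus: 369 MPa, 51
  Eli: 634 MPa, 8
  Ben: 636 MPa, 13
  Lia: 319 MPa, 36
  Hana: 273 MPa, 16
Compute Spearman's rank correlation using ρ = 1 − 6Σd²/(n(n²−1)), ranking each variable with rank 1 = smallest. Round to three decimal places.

-0.500

Ranks of variable 1: 3, 4, 5, 2, 1
Ranks of variable 2: 5, 1, 2, 4, 3
d = r₁ − r₂: -2, 3, 3, -2, -2
d²: 4, 9, 9, 4, 4; Σd² = 30
ρ = 1 − 6·30/(5·24) = 1 − 180/120 = -0.500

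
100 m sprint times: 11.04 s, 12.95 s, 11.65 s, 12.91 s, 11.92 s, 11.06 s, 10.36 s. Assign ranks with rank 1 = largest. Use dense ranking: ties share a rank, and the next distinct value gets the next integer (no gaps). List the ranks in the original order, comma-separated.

Sorted (descending): 12.95, 12.91, 11.92, 11.65, 11.06, 11.04, 10.36
No ties — each value takes its position as its rank.

6, 1, 4, 2, 3, 5, 7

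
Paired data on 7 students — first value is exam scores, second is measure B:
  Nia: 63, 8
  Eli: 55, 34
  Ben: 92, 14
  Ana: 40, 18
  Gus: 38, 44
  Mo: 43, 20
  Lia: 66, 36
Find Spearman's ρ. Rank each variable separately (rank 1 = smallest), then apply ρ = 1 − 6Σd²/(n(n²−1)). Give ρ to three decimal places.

Ranks of variable 1: 5, 4, 7, 2, 1, 3, 6
Ranks of variable 2: 1, 5, 2, 3, 7, 4, 6
d = r₁ − r₂: 4, -1, 5, -1, -6, -1, 0
d²: 16, 1, 25, 1, 36, 1, 0; Σd² = 80
ρ = 1 − 6·80/(7·48) = 1 − 480/336 = -0.429

-0.429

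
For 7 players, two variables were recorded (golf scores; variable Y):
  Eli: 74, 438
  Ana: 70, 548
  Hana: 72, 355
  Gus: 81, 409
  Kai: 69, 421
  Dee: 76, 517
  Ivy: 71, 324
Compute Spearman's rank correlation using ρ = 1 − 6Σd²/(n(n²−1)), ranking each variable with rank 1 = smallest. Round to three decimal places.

Ranks of variable 1: 5, 2, 4, 7, 1, 6, 3
Ranks of variable 2: 5, 7, 2, 3, 4, 6, 1
d = r₁ − r₂: 0, -5, 2, 4, -3, 0, 2
d²: 0, 25, 4, 16, 9, 0, 4; Σd² = 58
ρ = 1 − 6·58/(7·48) = 1 − 348/336 = -0.036

-0.036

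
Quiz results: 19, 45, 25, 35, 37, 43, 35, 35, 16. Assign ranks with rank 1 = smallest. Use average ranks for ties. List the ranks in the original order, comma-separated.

Sorted (ascending): 16, 19, 25, 35, 35, 35, 37, 43, 45
The 3 values of 35 occupy positions 4–6 → average rank 5.

2, 9, 3, 5, 7, 8, 5, 5, 1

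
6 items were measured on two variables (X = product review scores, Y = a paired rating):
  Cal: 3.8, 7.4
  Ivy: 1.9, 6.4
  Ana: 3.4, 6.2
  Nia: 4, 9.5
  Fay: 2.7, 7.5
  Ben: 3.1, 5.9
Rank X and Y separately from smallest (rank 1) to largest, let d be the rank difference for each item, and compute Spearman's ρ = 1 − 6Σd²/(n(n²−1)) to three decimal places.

Ranks of variable 1: 5, 1, 4, 6, 2, 3
Ranks of variable 2: 4, 3, 2, 6, 5, 1
d = r₁ − r₂: 1, -2, 2, 0, -3, 2
d²: 1, 4, 4, 0, 9, 4; Σd² = 22
ρ = 1 − 6·22/(6·35) = 1 − 132/210 = 0.371

0.371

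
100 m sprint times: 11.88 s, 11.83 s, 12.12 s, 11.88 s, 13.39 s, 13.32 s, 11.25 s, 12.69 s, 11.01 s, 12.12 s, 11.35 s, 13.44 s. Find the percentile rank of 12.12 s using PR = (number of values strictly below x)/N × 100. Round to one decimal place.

50.0

N = 12.
Strictly below 12.12: 6. Equal to 12.12: 2.
PR = 6/12 × 100 = 50.0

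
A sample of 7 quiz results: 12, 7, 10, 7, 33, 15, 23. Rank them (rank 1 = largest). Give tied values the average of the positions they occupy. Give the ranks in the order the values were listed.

Sorted (descending): 33, 23, 15, 12, 10, 7, 7
The 2 values of 7 occupy positions 6–7 → average rank (6+7)/2 = 6.5.

4, 6.5, 5, 6.5, 1, 3, 2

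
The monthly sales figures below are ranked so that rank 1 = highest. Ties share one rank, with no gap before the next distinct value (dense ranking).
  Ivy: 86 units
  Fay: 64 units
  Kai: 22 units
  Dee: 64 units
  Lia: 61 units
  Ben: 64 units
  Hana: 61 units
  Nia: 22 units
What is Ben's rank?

2

Sorted (descending): 86, 64, 64, 64, 61, 61, 22, 22
The 3 values of 64 share dense rank 2.
The 2 values of 61 share dense rank 3.
The 2 values of 22 share dense rank 4.
Remaining distinct values take the next consecutive integers.
Ben has value 64 units → rank 2.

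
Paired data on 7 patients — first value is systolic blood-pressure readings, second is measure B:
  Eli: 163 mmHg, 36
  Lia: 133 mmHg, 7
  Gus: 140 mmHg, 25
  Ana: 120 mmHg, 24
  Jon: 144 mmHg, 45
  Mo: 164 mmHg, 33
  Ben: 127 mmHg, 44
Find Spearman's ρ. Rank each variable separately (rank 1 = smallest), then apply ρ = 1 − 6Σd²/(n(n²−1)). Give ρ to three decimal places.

Ranks of variable 1: 6, 3, 4, 1, 5, 7, 2
Ranks of variable 2: 5, 1, 3, 2, 7, 4, 6
d = r₁ − r₂: 1, 2, 1, -1, -2, 3, -4
d²: 1, 4, 1, 1, 4, 9, 16; Σd² = 36
ρ = 1 − 6·36/(7·48) = 1 − 216/336 = 0.357

0.357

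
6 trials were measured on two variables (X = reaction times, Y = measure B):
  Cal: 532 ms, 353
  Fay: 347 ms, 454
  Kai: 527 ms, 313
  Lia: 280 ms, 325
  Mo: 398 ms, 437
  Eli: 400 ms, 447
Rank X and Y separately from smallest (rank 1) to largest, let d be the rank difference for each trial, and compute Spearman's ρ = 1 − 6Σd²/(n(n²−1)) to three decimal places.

-0.257

Ranks of variable 1: 6, 2, 5, 1, 3, 4
Ranks of variable 2: 3, 6, 1, 2, 4, 5
d = r₁ − r₂: 3, -4, 4, -1, -1, -1
d²: 9, 16, 16, 1, 1, 1; Σd² = 44
ρ = 1 − 6·44/(6·35) = 1 − 264/210 = -0.257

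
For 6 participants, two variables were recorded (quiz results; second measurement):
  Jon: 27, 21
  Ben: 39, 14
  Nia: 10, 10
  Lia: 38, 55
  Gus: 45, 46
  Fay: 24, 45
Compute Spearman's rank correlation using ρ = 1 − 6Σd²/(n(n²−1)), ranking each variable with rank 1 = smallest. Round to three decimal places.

Ranks of variable 1: 3, 5, 1, 4, 6, 2
Ranks of variable 2: 3, 2, 1, 6, 5, 4
d = r₁ − r₂: 0, 3, 0, -2, 1, -2
d²: 0, 9, 0, 4, 1, 4; Σd² = 18
ρ = 1 − 6·18/(6·35) = 1 − 108/210 = 0.486

0.486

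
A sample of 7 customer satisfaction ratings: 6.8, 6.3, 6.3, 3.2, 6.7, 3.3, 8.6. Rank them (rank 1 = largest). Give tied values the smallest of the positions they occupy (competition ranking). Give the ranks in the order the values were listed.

Sorted (descending): 8.6, 6.8, 6.7, 6.3, 6.3, 3.3, 3.2
The 2 values of 6.3 occupy positions 4–5 → each gets rank 4.

2, 4, 4, 7, 3, 6, 1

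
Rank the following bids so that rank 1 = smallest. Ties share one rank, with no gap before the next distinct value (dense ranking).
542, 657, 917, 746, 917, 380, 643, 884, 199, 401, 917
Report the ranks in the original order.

Sorted (ascending): 199, 380, 401, 542, 643, 657, 746, 884, 917, 917, 917
The 3 values of 917 share dense rank 9.
Remaining distinct values take the next consecutive integers.

4, 6, 9, 7, 9, 2, 5, 8, 1, 3, 9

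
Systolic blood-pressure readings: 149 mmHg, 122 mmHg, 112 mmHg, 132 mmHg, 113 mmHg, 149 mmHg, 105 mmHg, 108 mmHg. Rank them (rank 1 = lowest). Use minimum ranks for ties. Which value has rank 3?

112

Sorted (ascending): 105, 108, 112, 113, 122, 132, 149, 149
The 2 values of 149 occupy positions 7–8 → each gets rank 7.
Rank 3 → value 112.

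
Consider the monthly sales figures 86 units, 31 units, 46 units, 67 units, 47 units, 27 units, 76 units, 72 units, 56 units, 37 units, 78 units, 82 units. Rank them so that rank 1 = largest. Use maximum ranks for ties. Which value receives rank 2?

82

Sorted (descending): 86, 82, 78, 76, 72, 67, 56, 47, 46, 37, 31, 27
No ties — each value takes its position as its rank.
Rank 2 → value 82.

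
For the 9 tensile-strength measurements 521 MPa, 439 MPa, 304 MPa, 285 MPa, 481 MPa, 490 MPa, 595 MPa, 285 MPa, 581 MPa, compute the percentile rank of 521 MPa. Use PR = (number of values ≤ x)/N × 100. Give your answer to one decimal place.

77.8

N = 9.
Strictly below 521: 6. Equal to 521: 1.
PR = 7/9 × 100 = 77.8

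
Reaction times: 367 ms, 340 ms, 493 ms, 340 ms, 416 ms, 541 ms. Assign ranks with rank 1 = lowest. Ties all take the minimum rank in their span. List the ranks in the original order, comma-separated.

3, 1, 5, 1, 4, 6

Sorted (ascending): 340, 340, 367, 416, 493, 541
The 2 values of 340 occupy positions 1–2 → each gets rank 1.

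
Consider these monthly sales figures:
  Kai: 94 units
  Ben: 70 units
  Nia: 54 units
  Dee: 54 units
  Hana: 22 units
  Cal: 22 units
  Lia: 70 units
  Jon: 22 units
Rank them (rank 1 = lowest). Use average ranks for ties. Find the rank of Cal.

Sorted (ascending): 22, 22, 22, 54, 54, 70, 70, 94
The 3 values of 22 occupy positions 1–3 → average rank 2.
The 2 values of 54 occupy positions 4–5 → average rank (4+5)/2 = 4.5.
The 2 values of 70 occupy positions 6–7 → average rank (6+7)/2 = 6.5.
Cal has value 22 units → rank 2.

2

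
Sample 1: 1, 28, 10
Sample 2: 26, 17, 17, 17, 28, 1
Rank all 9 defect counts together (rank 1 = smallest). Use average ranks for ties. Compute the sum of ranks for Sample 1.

13

Sorted (ascending): 1, 1, 10, 17, 17, 17, 26, 28, 28
The 2 values of 1 occupy positions 1–2 → average rank (1+2)/2 = 1.5.
The 3 values of 17 occupy positions 4–6 → average rank 5.
The 2 values of 28 occupy positions 8–9 → average rank (8+9)/2 = 8.5.
Sample 1 values → pooled ranks: 1→1.5, 28→8.5, 10→3
Rank sum = 1.5 + 8.5 + 3 = 13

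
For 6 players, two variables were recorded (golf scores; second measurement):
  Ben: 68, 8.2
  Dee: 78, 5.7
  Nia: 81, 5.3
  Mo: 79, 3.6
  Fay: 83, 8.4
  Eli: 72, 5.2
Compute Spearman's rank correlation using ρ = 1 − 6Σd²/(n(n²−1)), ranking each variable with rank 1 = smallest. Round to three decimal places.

Ranks of variable 1: 1, 3, 5, 4, 6, 2
Ranks of variable 2: 5, 4, 3, 1, 6, 2
d = r₁ − r₂: -4, -1, 2, 3, 0, 0
d²: 16, 1, 4, 9, 0, 0; Σd² = 30
ρ = 1 − 6·30/(6·35) = 1 − 180/210 = 0.143

0.143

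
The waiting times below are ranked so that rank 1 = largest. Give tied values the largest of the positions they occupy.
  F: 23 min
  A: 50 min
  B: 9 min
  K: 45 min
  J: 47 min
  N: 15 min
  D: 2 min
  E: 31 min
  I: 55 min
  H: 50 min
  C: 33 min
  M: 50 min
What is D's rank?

12

Sorted (descending): 55, 50, 50, 50, 47, 45, 33, 31, 23, 15, 9, 2
The 3 values of 50 occupy positions 2–4 → each gets rank 4.
D has value 2 min → rank 12.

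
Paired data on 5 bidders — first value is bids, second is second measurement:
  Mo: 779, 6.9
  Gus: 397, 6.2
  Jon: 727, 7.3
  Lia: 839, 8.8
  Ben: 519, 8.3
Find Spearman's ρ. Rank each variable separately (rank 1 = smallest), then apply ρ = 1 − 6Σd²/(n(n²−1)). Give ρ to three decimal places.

0.600

Ranks of variable 1: 4, 1, 3, 5, 2
Ranks of variable 2: 2, 1, 3, 5, 4
d = r₁ − r₂: 2, 0, 0, 0, -2
d²: 4, 0, 0, 0, 4; Σd² = 8
ρ = 1 − 6·8/(5·24) = 1 − 48/120 = 0.600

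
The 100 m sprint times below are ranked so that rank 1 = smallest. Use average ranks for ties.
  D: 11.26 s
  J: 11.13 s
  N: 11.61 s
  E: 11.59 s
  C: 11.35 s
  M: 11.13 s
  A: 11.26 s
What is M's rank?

1.5

Sorted (ascending): 11.13, 11.13, 11.26, 11.26, 11.35, 11.59, 11.61
The 2 values of 11.13 occupy positions 1–2 → average rank (1+2)/2 = 1.5.
The 2 values of 11.26 occupy positions 3–4 → average rank (3+4)/2 = 3.5.
M has value 11.13 s → rank 1.5.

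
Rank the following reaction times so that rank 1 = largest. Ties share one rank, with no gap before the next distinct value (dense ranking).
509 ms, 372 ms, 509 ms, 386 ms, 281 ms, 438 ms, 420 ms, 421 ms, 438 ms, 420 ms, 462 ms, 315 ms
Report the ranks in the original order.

Sorted (descending): 509, 509, 462, 438, 438, 421, 420, 420, 386, 372, 315, 281
The 2 values of 509 share dense rank 1.
The 2 values of 438 share dense rank 3.
The 2 values of 420 share dense rank 5.
Remaining distinct values take the next consecutive integers.

1, 7, 1, 6, 9, 3, 5, 4, 3, 5, 2, 8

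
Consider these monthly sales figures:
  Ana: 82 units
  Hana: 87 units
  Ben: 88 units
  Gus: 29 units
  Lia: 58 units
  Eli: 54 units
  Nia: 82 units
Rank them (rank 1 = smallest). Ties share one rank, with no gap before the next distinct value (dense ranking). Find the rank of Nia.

4

Sorted (ascending): 29, 54, 58, 82, 82, 87, 88
The 2 values of 82 share dense rank 4.
Remaining distinct values take the next consecutive integers.
Nia has value 82 units → rank 4.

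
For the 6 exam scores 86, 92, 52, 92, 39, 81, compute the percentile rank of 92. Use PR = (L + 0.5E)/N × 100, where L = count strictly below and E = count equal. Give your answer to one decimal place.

N = 6.
Strictly below 92: 4. Equal to 92: 2.
PR = (4 + 0.5·2)/6 × 100 = 83.3

83.3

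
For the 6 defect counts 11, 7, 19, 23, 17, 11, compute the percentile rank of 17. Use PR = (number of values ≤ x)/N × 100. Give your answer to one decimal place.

66.7

N = 6.
Strictly below 17: 3. Equal to 17: 1.
PR = 4/6 × 100 = 66.7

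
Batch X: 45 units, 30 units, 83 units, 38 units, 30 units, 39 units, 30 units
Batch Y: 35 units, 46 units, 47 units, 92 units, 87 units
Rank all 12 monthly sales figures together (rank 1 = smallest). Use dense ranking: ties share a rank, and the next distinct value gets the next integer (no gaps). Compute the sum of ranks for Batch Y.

Sorted (ascending): 30, 30, 30, 35, 38, 39, 45, 46, 47, 83, 87, 92
The 3 values of 30 share dense rank 1.
Remaining distinct values take the next consecutive integers.
Batch Y values → pooled ranks: 35→2, 46→6, 47→7, 92→10, 87→9
Rank sum = 2 + 6 + 7 + 10 + 9 = 34

34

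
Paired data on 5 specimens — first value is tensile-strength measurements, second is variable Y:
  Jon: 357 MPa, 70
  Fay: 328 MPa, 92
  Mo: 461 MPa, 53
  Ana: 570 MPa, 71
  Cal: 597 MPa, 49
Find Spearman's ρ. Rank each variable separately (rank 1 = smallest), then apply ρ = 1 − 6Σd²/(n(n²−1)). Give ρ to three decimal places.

-0.700

Ranks of variable 1: 2, 1, 3, 4, 5
Ranks of variable 2: 3, 5, 2, 4, 1
d = r₁ − r₂: -1, -4, 1, 0, 4
d²: 1, 16, 1, 0, 16; Σd² = 34
ρ = 1 − 6·34/(5·24) = 1 − 204/120 = -0.700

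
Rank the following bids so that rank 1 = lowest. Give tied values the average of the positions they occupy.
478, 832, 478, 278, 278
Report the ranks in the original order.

Sorted (ascending): 278, 278, 478, 478, 832
The 2 values of 278 occupy positions 1–2 → average rank (1+2)/2 = 1.5.
The 2 values of 478 occupy positions 3–4 → average rank (3+4)/2 = 3.5.

3.5, 5, 3.5, 1.5, 1.5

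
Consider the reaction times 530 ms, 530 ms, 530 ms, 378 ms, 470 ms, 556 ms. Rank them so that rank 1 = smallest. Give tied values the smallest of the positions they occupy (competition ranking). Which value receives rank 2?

470

Sorted (ascending): 378, 470, 530, 530, 530, 556
The 3 values of 530 occupy positions 3–5 → each gets rank 3.
Rank 2 → value 470.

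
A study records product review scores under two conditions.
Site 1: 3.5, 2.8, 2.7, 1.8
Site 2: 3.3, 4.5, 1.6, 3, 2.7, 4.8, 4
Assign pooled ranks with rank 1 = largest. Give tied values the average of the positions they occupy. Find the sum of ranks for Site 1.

Sorted (descending): 4.8, 4.5, 4, 3.5, 3.3, 3, 2.8, 2.7, 2.7, 1.8, 1.6
The 2 values of 2.7 occupy positions 8–9 → average rank (8+9)/2 = 8.5.
Site 1 values → pooled ranks: 3.5→4, 2.8→7, 2.7→8.5, 1.8→10
Rank sum = 4 + 7 + 8.5 + 10 = 29.5

29.5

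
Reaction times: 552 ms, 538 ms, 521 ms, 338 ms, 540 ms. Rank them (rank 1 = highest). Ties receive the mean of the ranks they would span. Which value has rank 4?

521

Sorted (descending): 552, 540, 538, 521, 338
No ties — each value takes its position as its rank.
Rank 4 → value 521.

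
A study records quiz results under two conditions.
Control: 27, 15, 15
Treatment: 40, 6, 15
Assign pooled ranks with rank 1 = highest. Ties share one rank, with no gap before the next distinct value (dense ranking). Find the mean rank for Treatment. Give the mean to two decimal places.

2.67

Sorted (descending): 40, 27, 15, 15, 15, 6
The 3 values of 15 share dense rank 3.
Remaining distinct values take the next consecutive integers.
Treatment values → pooled ranks: 40→1, 6→4, 15→3
Mean rank = (1 + 4 + 3) / 3 = 2.67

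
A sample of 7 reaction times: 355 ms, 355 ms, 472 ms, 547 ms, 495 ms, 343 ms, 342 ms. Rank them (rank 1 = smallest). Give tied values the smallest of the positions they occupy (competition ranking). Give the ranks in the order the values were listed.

3, 3, 5, 7, 6, 2, 1

Sorted (ascending): 342, 343, 355, 355, 472, 495, 547
The 2 values of 355 occupy positions 3–4 → each gets rank 3.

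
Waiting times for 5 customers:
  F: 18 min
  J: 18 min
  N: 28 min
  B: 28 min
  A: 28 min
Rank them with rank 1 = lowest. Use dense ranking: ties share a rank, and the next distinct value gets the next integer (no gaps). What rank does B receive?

2

Sorted (ascending): 18, 18, 28, 28, 28
The 2 values of 18 share dense rank 1.
The 3 values of 28 share dense rank 2.
B has value 28 min → rank 2.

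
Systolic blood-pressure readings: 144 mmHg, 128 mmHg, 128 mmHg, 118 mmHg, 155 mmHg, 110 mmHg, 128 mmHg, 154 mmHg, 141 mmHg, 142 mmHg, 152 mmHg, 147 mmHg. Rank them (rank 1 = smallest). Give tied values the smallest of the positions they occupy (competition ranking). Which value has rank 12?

155

Sorted (ascending): 110, 118, 128, 128, 128, 141, 142, 144, 147, 152, 154, 155
The 3 values of 128 occupy positions 3–5 → each gets rank 3.
Rank 12 → value 155.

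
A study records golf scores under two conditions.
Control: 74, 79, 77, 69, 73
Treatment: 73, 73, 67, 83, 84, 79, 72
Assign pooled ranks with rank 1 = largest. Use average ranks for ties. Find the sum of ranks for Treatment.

Sorted (descending): 84, 83, 79, 79, 77, 74, 73, 73, 73, 72, 69, 67
The 2 values of 79 occupy positions 3–4 → average rank (3+4)/2 = 3.5.
The 3 values of 73 occupy positions 7–9 → average rank 8.
Treatment values → pooled ranks: 73→8, 73→8, 67→12, 83→2, 84→1, 79→3.5, 72→10
Rank sum = 8 + 8 + 12 + 2 + 1 + 3.5 + 10 = 44.5

44.5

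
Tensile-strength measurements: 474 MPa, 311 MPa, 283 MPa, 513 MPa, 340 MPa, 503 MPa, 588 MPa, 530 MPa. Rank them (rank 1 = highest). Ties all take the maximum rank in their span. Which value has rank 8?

Sorted (descending): 588, 530, 513, 503, 474, 340, 311, 283
No ties — each value takes its position as its rank.
Rank 8 → value 283.

283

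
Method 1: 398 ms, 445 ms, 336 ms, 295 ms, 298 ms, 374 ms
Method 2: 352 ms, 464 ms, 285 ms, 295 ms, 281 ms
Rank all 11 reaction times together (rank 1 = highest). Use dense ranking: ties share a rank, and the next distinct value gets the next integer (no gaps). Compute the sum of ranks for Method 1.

30

Sorted (descending): 464, 445, 398, 374, 352, 336, 298, 295, 295, 285, 281
The 2 values of 295 share dense rank 8.
Remaining distinct values take the next consecutive integers.
Method 1 values → pooled ranks: 398→3, 445→2, 336→6, 295→8, 298→7, 374→4
Rank sum = 3 + 2 + 6 + 8 + 7 + 4 = 30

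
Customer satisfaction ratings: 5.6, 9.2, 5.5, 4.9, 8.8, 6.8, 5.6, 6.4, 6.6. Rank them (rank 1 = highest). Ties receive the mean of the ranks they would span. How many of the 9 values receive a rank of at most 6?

Sorted (descending): 9.2, 8.8, 6.8, 6.6, 6.4, 5.6, 5.6, 5.5, 4.9
The 2 values of 5.6 occupy positions 6–7 → average rank (6+7)/2 = 6.5.
Ranks ≤ 6: {1, 2, 3, 4, 5} → 5 values.

5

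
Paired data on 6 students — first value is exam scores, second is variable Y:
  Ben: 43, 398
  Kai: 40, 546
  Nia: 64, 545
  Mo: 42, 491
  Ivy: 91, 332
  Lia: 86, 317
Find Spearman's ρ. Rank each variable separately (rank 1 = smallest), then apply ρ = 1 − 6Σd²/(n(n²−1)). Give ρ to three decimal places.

Ranks of variable 1: 3, 1, 4, 2, 6, 5
Ranks of variable 2: 3, 6, 5, 4, 2, 1
d = r₁ − r₂: 0, -5, -1, -2, 4, 4
d²: 0, 25, 1, 4, 16, 16; Σd² = 62
ρ = 1 − 6·62/(6·35) = 1 − 372/210 = -0.771

-0.771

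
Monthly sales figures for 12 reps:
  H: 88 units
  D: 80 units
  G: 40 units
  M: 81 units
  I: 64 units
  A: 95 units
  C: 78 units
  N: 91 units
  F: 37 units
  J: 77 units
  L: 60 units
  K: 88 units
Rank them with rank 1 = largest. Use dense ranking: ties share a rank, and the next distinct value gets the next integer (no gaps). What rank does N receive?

2

Sorted (descending): 95, 91, 88, 88, 81, 80, 78, 77, 64, 60, 40, 37
The 2 values of 88 share dense rank 3.
Remaining distinct values take the next consecutive integers.
N has value 91 units → rank 2.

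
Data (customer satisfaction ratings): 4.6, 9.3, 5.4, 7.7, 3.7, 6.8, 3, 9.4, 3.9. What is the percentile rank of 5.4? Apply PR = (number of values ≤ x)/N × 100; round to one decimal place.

55.6

N = 9.
Strictly below 5.4: 4. Equal to 5.4: 1.
PR = 5/9 × 100 = 55.6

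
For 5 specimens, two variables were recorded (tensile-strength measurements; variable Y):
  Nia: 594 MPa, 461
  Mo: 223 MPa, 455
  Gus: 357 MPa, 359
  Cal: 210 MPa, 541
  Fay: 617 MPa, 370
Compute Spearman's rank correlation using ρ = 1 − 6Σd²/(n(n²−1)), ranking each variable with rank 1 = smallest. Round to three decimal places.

Ranks of variable 1: 4, 2, 3, 1, 5
Ranks of variable 2: 4, 3, 1, 5, 2
d = r₁ − r₂: 0, -1, 2, -4, 3
d²: 0, 1, 4, 16, 9; Σd² = 30
ρ = 1 − 6·30/(5·24) = 1 − 180/120 = -0.500

-0.500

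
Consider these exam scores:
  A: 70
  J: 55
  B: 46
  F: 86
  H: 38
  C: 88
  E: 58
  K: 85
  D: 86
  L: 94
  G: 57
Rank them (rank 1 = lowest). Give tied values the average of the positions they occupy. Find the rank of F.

8.5

Sorted (ascending): 38, 46, 55, 57, 58, 70, 85, 86, 86, 88, 94
The 2 values of 86 occupy positions 8–9 → average rank (8+9)/2 = 8.5.
F has value 86 → rank 8.5.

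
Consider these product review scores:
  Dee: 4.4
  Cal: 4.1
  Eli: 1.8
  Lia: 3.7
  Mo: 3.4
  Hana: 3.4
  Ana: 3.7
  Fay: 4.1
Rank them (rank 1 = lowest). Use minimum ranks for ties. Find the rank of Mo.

Sorted (ascending): 1.8, 3.4, 3.4, 3.7, 3.7, 4.1, 4.1, 4.4
The 2 values of 3.4 occupy positions 2–3 → each gets rank 2.
The 2 values of 3.7 occupy positions 4–5 → each gets rank 4.
The 2 values of 4.1 occupy positions 6–7 → each gets rank 6.
Mo has value 3.4 → rank 2.

2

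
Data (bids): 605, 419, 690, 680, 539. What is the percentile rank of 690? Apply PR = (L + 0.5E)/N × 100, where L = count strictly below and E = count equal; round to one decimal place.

90.0

N = 5.
Strictly below 690: 4. Equal to 690: 1.
PR = (4 + 0.5·1)/5 × 100 = 90.0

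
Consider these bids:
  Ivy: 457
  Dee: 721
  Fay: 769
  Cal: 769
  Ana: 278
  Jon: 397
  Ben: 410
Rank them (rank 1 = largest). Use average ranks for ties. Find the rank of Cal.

Sorted (descending): 769, 769, 721, 457, 410, 397, 278
The 2 values of 769 occupy positions 1–2 → average rank (1+2)/2 = 1.5.
Cal has value 769 → rank 1.5.

1.5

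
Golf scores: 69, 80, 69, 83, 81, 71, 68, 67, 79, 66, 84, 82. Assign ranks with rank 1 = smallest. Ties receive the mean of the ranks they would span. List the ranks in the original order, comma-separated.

Sorted (ascending): 66, 67, 68, 69, 69, 71, 79, 80, 81, 82, 83, 84
The 2 values of 69 occupy positions 4–5 → average rank (4+5)/2 = 4.5.

4.5, 8, 4.5, 11, 9, 6, 3, 2, 7, 1, 12, 10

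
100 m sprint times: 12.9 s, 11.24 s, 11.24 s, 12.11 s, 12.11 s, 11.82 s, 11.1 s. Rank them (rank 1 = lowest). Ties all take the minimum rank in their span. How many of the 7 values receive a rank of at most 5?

6

Sorted (ascending): 11.1, 11.24, 11.24, 11.82, 12.11, 12.11, 12.9
The 2 values of 11.24 occupy positions 2–3 → each gets rank 2.
The 2 values of 12.11 occupy positions 5–6 → each gets rank 5.
Ranks ≤ 5: {1, 2, 2, 4, 5, 5} → 6 values.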